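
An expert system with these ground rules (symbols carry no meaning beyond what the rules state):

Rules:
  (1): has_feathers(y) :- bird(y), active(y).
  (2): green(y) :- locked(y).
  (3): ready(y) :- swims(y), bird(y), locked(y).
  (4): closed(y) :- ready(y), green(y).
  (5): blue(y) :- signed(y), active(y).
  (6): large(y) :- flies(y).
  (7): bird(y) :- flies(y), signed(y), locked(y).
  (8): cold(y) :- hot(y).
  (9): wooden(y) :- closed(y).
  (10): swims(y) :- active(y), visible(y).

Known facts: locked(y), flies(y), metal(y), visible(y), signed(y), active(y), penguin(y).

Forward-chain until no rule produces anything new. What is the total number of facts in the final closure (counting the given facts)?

16

Round 1 fires (2), (5), (6), (7), (10), giving green(y), blue(y), large(y), bird(y), swims(y).
Round 2 fires (1), (3), giving has_feathers(y), ready(y).
Round 3 fires (4), giving closed(y).
Round 4 fires (9), giving wooden(y).
Closure: {active(y), bird(y), blue(y), closed(y), flies(y), green(y), has_feathers(y), large(y), locked(y), metal(y), penguin(y), ready(y), signed(y), swims(y), visible(y), wooden(y)} — 16 facts.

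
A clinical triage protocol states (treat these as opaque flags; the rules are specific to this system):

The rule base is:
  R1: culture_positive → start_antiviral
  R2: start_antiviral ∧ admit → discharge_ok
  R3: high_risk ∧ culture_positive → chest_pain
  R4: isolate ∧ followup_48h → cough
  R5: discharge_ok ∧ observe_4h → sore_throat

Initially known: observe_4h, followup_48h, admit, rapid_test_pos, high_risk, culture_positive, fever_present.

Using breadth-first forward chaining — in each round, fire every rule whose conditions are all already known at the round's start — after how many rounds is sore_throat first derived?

3

Round 1: R1 [culture_positive → start_antiviral]; R3 [high_risk ∧ culture_positive → chest_pain]. Adds start_antiviral, chest_pain.
Round 2: R2 [start_antiviral ∧ admit → discharge_ok]. Adds discharge_ok.
Round 3: R5 [discharge_ok ∧ observe_4h → sore_throat]. Adds sore_throat.
sore_throat first appears in round 3.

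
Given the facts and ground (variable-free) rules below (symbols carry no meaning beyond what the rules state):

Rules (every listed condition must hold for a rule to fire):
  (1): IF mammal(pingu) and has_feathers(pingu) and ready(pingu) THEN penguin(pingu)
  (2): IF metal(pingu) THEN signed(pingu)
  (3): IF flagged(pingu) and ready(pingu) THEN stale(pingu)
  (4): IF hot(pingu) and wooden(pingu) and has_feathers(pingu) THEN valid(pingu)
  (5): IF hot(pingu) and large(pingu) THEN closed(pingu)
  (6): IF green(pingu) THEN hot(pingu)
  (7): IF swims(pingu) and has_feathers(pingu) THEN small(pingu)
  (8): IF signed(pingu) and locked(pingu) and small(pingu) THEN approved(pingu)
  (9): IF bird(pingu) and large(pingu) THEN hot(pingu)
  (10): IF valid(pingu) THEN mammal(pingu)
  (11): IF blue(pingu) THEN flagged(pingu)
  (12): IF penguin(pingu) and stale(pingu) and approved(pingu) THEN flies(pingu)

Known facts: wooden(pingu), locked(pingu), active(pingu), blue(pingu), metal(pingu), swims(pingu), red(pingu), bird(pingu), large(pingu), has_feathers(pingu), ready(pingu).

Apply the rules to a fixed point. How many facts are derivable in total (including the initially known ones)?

Round 1: (2) [IF metal(pingu) THEN signed(pingu)]; (7) [IF swims(pingu) and has_feathers(pingu) THEN small(pingu)]; (9) [IF bird(pingu) and large(pingu) THEN hot(pingu)]; (11) [IF blue(pingu) THEN flagged(pingu)]. New: signed(pingu), small(pingu), hot(pingu), flagged(pingu).
Round 2: (3) [IF flagged(pingu) and ready(pingu) THEN stale(pingu)]; (4) [IF hot(pingu) and wooden(pingu) and has_feathers(pingu) THEN valid(pingu)]; (5) [IF hot(pingu) and large(pingu) THEN closed(pingu)]; (8) [IF signed(pingu) and locked(pingu) and small(pingu) THEN approved(pingu)]. New: stale(pingu), valid(pingu), closed(pingu), approved(pingu).
Round 3: (10) [IF valid(pingu) THEN mammal(pingu)]. New: mammal(pingu).
Round 4: (1) [IF mammal(pingu) and has_feathers(pingu) and ready(pingu) THEN penguin(pingu)]. New: penguin(pingu).
Round 5: (12) [IF penguin(pingu) and stale(pingu) and approved(pingu) THEN flies(pingu)]. New: flies(pingu).
Closure: {active(pingu), approved(pingu), bird(pingu), blue(pingu), closed(pingu), flagged(pingu), flies(pingu), has_feathers(pingu), hot(pingu), large(pingu), locked(pingu), mammal(pingu), metal(pingu), penguin(pingu), ready(pingu), red(pingu), signed(pingu), small(pingu), stale(pingu), swims(pingu), valid(pingu), wooden(pingu)} — 22 facts.

22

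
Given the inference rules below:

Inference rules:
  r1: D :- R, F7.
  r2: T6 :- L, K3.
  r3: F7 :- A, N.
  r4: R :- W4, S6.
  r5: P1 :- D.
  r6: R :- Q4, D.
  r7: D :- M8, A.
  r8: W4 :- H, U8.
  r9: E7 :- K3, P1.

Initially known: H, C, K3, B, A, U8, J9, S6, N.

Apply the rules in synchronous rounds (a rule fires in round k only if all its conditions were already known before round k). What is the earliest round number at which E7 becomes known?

[1] r3 [F7 :- A, N.]; r8 [W4 :- H, U8.]. ⇒ new: F7, W4.
[2] r4 [R :- W4, S6.]. ⇒ new: R.
[3] r1 [D :- R, F7.]. ⇒ new: D.
[4] r5 [P1 :- D.]. ⇒ new: P1.
[5] r9 [E7 :- K3, P1.]. ⇒ new: E7.
E7 first appears in round 5.

5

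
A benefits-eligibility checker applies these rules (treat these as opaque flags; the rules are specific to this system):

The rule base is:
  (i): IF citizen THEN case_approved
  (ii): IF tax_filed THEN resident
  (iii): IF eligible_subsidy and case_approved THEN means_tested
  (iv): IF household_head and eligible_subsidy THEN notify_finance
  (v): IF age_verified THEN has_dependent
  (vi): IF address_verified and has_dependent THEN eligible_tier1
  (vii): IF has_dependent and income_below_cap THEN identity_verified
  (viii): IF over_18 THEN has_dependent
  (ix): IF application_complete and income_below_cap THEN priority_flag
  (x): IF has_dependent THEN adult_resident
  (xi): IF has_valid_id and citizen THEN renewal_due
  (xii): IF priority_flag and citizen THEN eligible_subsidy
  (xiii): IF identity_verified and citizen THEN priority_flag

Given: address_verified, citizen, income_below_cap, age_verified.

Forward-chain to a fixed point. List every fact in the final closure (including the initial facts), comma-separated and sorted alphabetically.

Round 1: (i) [IF citizen THEN case_approved]; (v) [IF age_verified THEN has_dependent]. New: case_approved, has_dependent.
Round 2: (vi) [IF address_verified and has_dependent THEN eligible_tier1]; (vii) [IF has_dependent and income_below_cap THEN identity_verified]; (x) [IF has_dependent THEN adult_resident]. New: eligible_tier1, identity_verified, adult_resident.
Round 3: (xiii) [IF identity_verified and citizen THEN priority_flag]. New: priority_flag.
Round 4: (xii) [IF priority_flag and citizen THEN eligible_subsidy]. New: eligible_subsidy.
Round 5: (iii) [IF eligible_subsidy and case_approved THEN means_tested]. New: means_tested.

address_verified, adult_resident, age_verified, case_approved, citizen, eligible_subsidy, eligible_tier1, has_dependent, identity_verified, income_below_cap, means_tested, priority_flag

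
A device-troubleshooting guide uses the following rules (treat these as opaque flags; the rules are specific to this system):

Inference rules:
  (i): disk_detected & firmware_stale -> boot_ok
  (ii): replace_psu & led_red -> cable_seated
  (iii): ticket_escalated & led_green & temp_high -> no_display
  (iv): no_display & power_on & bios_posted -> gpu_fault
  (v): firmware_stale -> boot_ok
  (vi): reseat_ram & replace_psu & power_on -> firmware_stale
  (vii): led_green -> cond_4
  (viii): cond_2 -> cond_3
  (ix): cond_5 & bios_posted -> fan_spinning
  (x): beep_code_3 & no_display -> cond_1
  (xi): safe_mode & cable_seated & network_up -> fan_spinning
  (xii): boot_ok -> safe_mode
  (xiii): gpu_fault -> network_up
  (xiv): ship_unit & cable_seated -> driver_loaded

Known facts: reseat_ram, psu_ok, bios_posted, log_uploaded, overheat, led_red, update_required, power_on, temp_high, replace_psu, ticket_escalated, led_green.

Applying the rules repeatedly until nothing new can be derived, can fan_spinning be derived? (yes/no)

yes

Round 1: (ii) [replace_psu & led_red -> cable_seated]; (iii) [ticket_escalated & led_green & temp_high -> no_display]; (vi) [reseat_ram & replace_psu & power_on -> firmware_stale]; (vii) [led_green -> cond_4]. Adds cable_seated, no_display, firmware_stale, cond_4.
Round 2: (iv) [no_display & power_on & bios_posted -> gpu_fault]; (v) [firmware_stale -> boot_ok]. Adds gpu_fault, boot_ok.
Round 3: (xii) [boot_ok -> safe_mode]; (xiii) [gpu_fault -> network_up]. Adds safe_mode, network_up.
Round 4: (xi) [safe_mode & cable_seated & network_up -> fan_spinning]. Adds fan_spinning.
fan_spinning appears in round 4, so it is derivable.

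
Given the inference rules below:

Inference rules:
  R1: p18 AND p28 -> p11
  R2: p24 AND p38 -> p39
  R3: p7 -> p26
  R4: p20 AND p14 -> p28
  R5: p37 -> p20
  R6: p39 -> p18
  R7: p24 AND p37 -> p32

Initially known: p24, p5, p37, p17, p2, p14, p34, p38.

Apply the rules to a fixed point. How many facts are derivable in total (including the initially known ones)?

14

Round 1 — R2, R5, R7, derive p39, p20, p32.
Round 2 — R4, R6, derive p28, p18.
Round 3 — R1, derive p11.
Closure: {p11, p14, p17, p18, p2, p20, p24, p28, p32, p34, p37, p38, p39, p5} — 14 facts.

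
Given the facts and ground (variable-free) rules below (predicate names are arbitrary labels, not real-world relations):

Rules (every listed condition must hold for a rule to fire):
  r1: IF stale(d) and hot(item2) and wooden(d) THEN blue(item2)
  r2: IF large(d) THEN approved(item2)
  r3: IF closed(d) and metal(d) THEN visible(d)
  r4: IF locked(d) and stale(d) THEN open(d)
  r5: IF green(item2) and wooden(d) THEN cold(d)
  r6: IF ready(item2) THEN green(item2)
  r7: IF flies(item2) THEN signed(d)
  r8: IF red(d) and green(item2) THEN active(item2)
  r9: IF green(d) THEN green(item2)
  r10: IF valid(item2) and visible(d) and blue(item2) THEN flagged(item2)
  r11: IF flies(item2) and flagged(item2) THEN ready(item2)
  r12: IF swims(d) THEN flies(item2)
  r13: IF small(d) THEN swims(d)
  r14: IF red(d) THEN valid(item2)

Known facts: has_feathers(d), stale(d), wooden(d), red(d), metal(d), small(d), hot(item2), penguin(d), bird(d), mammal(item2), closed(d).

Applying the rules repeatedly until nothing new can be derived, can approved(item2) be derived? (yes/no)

no

Round 1: r1 [IF stale(d) and hot(item2) and wooden(d) THEN blue(item2)]; r3 [IF closed(d) and metal(d) THEN visible(d)]; r13 [IF small(d) THEN swims(d)]; r14 [IF red(d) THEN valid(item2)]. New: blue(item2), visible(d), swims(d), valid(item2).
Round 2: r10 [IF valid(item2) and visible(d) and blue(item2) THEN flagged(item2)]; r12 [IF swims(d) THEN flies(item2)]. New: flagged(item2), flies(item2).
Round 3: r7 [IF flies(item2) THEN signed(d)]; r11 [IF flies(item2) and flagged(item2) THEN ready(item2)]. New: signed(d), ready(item2).
Round 4: r6 [IF ready(item2) THEN green(item2)]. New: green(item2).
Round 5: r5 [IF green(item2) and wooden(d) THEN cold(d)]; r8 [IF red(d) and green(item2) THEN active(item2)]. New: cold(d), active(item2).
Fixed point reached. approved(item2) is concluded only by r2; r2 needs large(d) (never derived).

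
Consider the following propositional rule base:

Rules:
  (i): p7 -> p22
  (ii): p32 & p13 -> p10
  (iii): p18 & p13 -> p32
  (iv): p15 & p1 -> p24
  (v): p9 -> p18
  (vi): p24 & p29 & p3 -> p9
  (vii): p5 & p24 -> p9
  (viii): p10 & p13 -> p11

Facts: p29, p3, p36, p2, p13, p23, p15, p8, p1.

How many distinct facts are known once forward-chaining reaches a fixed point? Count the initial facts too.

15

Round 1: (iv) [p15 & p1 -> p24]. Adds p24.
Round 2: (vi) [p24 & p29 & p3 -> p9]. Adds p9.
Round 3: (v) [p9 -> p18]. Adds p18.
Round 4: (iii) [p18 & p13 -> p32]. Adds p32.
Round 5: (ii) [p32 & p13 -> p10]. Adds p10.
Round 6: (viii) [p10 & p13 -> p11]. Adds p11.
Closure: {p1, p10, p11, p13, p15, p18, p2, p23, p24, p29, p3, p32, p36, p8, p9} — 15 facts.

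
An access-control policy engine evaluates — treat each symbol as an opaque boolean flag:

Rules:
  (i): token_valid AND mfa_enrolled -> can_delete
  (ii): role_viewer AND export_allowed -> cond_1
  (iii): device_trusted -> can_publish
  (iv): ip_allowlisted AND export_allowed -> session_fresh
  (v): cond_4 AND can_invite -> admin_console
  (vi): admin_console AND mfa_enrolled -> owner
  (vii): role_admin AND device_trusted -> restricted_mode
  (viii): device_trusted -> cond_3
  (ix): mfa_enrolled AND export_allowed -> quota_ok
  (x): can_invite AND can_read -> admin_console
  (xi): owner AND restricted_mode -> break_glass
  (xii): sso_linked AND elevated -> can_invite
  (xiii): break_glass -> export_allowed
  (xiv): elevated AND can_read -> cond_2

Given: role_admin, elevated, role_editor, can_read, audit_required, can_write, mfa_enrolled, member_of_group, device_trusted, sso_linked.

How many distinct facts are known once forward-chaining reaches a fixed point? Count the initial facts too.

Round 1 — (iii), (vii), (viii), (xii), (xiv), derive can_publish, restricted_mode, cond_3, can_invite, cond_2.
Round 2 — (x), derive admin_console.
Round 3 — (vi), derive owner.
Round 4 — (xi), derive break_glass.
Round 5 — (xiii), derive export_allowed.
Round 6 — (ix), derive quota_ok.
Closure: {admin_console, audit_required, break_glass, can_invite, can_publish, can_read, can_write, cond_2, cond_3, device_trusted, elevated, export_allowed, member_of_group, mfa_enrolled, owner, quota_ok, restricted_mode, role_admin, role_editor, sso_linked} — 20 facts.

20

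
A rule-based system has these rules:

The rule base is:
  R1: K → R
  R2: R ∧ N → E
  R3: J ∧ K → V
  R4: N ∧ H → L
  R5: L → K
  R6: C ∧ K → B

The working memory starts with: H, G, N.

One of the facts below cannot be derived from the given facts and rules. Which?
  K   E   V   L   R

Round 1: R4 [N ∧ H → L]. New: L.
Round 2: R5 [L → K]. New: K.
Round 3: R1 [K → R]. New: R.
Round 4: R2 [R ∧ N → E]. New: E.
Derived: L (round 1), R (round 3), E (round 4), K (round 2). V never appears in any round.

V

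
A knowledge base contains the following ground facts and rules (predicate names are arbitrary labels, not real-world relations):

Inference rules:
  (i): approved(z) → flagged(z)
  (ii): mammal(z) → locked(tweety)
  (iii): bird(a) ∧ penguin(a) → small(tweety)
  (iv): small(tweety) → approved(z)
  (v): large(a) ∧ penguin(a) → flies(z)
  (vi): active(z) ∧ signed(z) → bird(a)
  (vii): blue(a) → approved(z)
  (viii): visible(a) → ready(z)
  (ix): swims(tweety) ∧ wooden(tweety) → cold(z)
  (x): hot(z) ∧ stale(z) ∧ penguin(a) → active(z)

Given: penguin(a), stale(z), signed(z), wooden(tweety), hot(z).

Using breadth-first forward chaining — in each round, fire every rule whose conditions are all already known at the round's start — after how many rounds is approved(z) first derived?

Round 1 fires (x), giving active(z).
Round 2 fires (vi), giving bird(a).
Round 3 fires (iii), giving small(tweety).
Round 4 fires (iv), giving approved(z).
approved(z) first appears in round 4.

4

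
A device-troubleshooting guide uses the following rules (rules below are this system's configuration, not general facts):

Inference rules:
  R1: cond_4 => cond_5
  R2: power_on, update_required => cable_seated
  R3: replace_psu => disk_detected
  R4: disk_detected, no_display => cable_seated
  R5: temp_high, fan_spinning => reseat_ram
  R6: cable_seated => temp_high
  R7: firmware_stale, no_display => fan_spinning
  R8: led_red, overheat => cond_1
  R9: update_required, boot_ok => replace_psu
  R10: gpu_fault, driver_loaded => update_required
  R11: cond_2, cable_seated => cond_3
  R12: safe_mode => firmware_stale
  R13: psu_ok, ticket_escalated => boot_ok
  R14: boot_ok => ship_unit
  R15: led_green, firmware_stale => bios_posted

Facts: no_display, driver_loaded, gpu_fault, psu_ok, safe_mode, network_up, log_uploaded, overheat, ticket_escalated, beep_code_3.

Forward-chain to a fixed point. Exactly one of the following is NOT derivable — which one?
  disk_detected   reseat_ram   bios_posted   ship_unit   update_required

[1] R10 [gpu_fault, driver_loaded => update_required]; R12 [safe_mode => firmware_stale]; R13 [psu_ok, ticket_escalated => boot_ok]. ⇒ new: update_required, firmware_stale, boot_ok.
[2] R7 [firmware_stale, no_display => fan_spinning]; R9 [update_required, boot_ok => replace_psu]; R14 [boot_ok => ship_unit]. ⇒ new: fan_spinning, replace_psu, ship_unit.
[3] R3 [replace_psu => disk_detected]. ⇒ new: disk_detected.
[4] R4 [disk_detected, no_display => cable_seated]. ⇒ new: cable_seated.
[5] R6 [cable_seated => temp_high]. ⇒ new: temp_high.
[6] R5 [temp_high, fan_spinning => reseat_ram]. ⇒ new: reseat_ram.
Derived: update_required (round 1), reseat_ram (round 6), ship_unit (round 2), disk_detected (round 3). bios_posted never appears in any round.

bios_posted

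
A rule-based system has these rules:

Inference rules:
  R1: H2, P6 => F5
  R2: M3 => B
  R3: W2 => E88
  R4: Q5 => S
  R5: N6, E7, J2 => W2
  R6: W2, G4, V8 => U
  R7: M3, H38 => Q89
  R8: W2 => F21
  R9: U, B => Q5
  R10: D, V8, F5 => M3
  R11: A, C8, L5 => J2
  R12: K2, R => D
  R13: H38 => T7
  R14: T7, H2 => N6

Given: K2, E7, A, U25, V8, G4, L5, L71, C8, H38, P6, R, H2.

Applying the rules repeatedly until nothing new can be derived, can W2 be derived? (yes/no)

yes

Round 1: R1 [H2, P6 => F5]; R11 [A, C8, L5 => J2]; R12 [K2, R => D]; R13 [H38 => T7]. New: F5, J2, D, T7.
Round 2: R10 [D, V8, F5 => M3]; R14 [T7, H2 => N6]. New: M3, N6.
Round 3: R2 [M3 => B]; R5 [N6, E7, J2 => W2]; R7 [M3, H38 => Q89]. New: B, W2, Q89.
Round 4: R3 [W2 => E88]; R6 [W2, G4, V8 => U]; R8 [W2 => F21]. New: E88, U, F21.
Round 5: R9 [U, B => Q5]. New: Q5.
Round 6: R4 [Q5 => S]. New: S.
W2 appears in round 3, so it is derivable.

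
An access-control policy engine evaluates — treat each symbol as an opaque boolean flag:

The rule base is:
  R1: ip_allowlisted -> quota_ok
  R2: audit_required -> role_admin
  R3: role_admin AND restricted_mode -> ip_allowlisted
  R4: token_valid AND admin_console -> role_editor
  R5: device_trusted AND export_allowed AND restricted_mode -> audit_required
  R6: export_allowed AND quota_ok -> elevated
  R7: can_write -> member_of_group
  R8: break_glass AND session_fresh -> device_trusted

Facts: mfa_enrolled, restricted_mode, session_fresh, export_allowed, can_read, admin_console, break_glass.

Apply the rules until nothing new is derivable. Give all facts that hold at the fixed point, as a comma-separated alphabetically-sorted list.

Round 1: R8 [break_glass AND session_fresh -> device_trusted]. Adds device_trusted.
Round 2: R5 [device_trusted AND export_allowed AND restricted_mode -> audit_required]. Adds audit_required.
Round 3: R2 [audit_required -> role_admin]. Adds role_admin.
Round 4: R3 [role_admin AND restricted_mode -> ip_allowlisted]. Adds ip_allowlisted.
Round 5: R1 [ip_allowlisted -> quota_ok]. Adds quota_ok.
Round 6: R6 [export_allowed AND quota_ok -> elevated]. Adds elevated.

admin_console, audit_required, break_glass, can_read, device_trusted, elevated, export_allowed, ip_allowlisted, mfa_enrolled, quota_ok, restricted_mode, role_admin, session_fresh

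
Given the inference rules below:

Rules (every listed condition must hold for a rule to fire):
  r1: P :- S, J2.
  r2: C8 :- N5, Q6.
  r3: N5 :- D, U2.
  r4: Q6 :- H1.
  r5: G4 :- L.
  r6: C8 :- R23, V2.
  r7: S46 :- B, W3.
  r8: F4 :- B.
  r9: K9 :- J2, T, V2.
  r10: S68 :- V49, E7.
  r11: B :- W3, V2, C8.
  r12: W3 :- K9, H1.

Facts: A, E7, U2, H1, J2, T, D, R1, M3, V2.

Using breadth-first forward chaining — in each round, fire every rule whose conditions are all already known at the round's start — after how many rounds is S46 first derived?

Round 1: r3 [N5 :- D, U2.]; r4 [Q6 :- H1.]; r9 [K9 :- J2, T, V2.]. New: N5, Q6, K9.
Round 2: r2 [C8 :- N5, Q6.]; r12 [W3 :- K9, H1.]. New: C8, W3.
Round 3: r11 [B :- W3, V2, C8.]. New: B.
Round 4: r7 [S46 :- B, W3.]; r8 [F4 :- B.]. New: S46, F4.
S46 first appears in round 4.

4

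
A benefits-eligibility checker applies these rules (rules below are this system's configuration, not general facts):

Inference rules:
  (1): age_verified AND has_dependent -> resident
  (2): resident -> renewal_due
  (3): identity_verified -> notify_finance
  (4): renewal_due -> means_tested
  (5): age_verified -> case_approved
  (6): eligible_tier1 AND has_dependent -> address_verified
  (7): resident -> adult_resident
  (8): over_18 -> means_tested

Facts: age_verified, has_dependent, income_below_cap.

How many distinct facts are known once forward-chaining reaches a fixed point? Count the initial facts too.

Round 1: (1) [age_verified AND has_dependent -> resident]; (5) [age_verified -> case_approved]. Adds resident, case_approved.
Round 2: (2) [resident -> renewal_due]; (7) [resident -> adult_resident]. Adds renewal_due, adult_resident.
Round 3: (4) [renewal_due -> means_tested]. Adds means_tested.
Closure: {adult_resident, age_verified, case_approved, has_dependent, income_below_cap, means_tested, renewal_due, resident} — 8 facts.

8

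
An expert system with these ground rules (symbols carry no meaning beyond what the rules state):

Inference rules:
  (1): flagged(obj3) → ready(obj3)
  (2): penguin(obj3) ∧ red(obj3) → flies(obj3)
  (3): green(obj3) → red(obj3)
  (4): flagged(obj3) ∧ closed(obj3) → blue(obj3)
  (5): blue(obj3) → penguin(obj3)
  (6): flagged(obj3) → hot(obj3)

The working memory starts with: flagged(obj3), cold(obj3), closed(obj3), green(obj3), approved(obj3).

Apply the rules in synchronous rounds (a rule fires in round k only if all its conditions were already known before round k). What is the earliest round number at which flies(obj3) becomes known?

3

[1] (1) [flagged(obj3) → ready(obj3)]; (3) [green(obj3) → red(obj3)]; (4) [flagged(obj3) ∧ closed(obj3) → blue(obj3)]; (6) [flagged(obj3) → hot(obj3)]. ⇒ new: ready(obj3), red(obj3), blue(obj3), hot(obj3).
[2] (5) [blue(obj3) → penguin(obj3)]. ⇒ new: penguin(obj3).
[3] (2) [penguin(obj3) ∧ red(obj3) → flies(obj3)]. ⇒ new: flies(obj3).
flies(obj3) first appears in round 3.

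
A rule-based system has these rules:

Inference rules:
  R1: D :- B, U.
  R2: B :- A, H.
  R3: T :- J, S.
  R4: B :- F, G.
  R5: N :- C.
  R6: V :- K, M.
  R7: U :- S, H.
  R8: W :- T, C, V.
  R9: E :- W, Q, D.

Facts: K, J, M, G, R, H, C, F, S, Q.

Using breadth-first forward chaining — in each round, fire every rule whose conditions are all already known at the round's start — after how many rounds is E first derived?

[1] R3 [T :- J, S.]; R4 [B :- F, G.]; R5 [N :- C.]; R6 [V :- K, M.]; R7 [U :- S, H.]. ⇒ new: T, B, N, V, U.
[2] R1 [D :- B, U.]; R8 [W :- T, C, V.]. ⇒ new: D, W.
[3] R9 [E :- W, Q, D.]. ⇒ new: E.
E first appears in round 3.

3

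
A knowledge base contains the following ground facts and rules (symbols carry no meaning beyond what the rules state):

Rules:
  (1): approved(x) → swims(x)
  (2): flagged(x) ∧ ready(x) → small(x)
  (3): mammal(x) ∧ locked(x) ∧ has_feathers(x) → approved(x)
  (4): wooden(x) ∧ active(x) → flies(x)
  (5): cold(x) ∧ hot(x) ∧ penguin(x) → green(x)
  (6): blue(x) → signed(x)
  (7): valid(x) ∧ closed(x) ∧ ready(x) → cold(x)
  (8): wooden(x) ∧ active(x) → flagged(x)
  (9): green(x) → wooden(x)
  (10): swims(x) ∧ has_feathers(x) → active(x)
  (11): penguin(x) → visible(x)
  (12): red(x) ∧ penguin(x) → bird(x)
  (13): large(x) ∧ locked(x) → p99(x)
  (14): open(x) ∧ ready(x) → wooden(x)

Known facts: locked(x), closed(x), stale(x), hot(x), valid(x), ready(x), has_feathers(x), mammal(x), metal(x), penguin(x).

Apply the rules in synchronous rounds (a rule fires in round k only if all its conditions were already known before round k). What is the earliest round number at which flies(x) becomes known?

Round 1: (3) [mammal(x) ∧ locked(x) ∧ has_feathers(x) → approved(x)]; (7) [valid(x) ∧ closed(x) ∧ ready(x) → cold(x)]; (11) [penguin(x) → visible(x)]. Adds approved(x), cold(x), visible(x).
Round 2: (1) [approved(x) → swims(x)]; (5) [cold(x) ∧ hot(x) ∧ penguin(x) → green(x)]. Adds swims(x), green(x).
Round 3: (9) [green(x) → wooden(x)]; (10) [swims(x) ∧ has_feathers(x) → active(x)]. Adds wooden(x), active(x).
Round 4: (4) [wooden(x) ∧ active(x) → flies(x)]; (8) [wooden(x) ∧ active(x) → flagged(x)]. Adds flies(x), flagged(x).
flies(x) first appears in round 4.

4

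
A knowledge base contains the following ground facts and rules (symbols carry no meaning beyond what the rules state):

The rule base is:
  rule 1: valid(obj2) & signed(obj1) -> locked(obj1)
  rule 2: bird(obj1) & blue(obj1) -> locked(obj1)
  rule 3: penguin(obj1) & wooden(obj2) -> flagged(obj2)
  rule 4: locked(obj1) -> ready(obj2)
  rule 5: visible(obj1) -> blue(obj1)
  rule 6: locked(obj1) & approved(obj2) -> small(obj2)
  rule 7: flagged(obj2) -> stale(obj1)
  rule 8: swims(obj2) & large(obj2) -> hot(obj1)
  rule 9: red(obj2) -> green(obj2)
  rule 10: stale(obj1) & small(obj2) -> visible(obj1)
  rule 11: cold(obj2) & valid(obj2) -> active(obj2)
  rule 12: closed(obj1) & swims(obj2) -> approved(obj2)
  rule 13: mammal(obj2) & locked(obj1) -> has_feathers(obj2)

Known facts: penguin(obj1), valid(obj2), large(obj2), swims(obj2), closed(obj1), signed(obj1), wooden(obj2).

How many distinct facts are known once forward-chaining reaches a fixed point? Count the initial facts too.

Round 1 — rule 1, rule 3, rule 8, rule 12, derive locked(obj1), flagged(obj2), hot(obj1), approved(obj2).
Round 2 — rule 4, rule 6, rule 7, derive ready(obj2), small(obj2), stale(obj1).
Round 3 — rule 10, derive visible(obj1).
Round 4 — rule 5, derive blue(obj1).
Closure: {approved(obj2), blue(obj1), closed(obj1), flagged(obj2), hot(obj1), large(obj2), locked(obj1), penguin(obj1), ready(obj2), signed(obj1), small(obj2), stale(obj1), swims(obj2), valid(obj2), visible(obj1), wooden(obj2)} — 16 facts.

16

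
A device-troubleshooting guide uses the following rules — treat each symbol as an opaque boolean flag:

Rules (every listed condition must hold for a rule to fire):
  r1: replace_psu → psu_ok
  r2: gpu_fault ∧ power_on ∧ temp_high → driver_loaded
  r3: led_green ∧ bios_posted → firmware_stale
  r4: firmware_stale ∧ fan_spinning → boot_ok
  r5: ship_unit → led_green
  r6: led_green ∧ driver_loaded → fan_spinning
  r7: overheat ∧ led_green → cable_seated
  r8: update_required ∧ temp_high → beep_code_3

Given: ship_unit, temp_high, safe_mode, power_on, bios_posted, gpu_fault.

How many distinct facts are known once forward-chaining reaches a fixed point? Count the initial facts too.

11

[1] r2 [gpu_fault ∧ power_on ∧ temp_high → driver_loaded]; r5 [ship_unit → led_green]. ⇒ new: driver_loaded, led_green.
[2] r3 [led_green ∧ bios_posted → firmware_stale]; r6 [led_green ∧ driver_loaded → fan_spinning]. ⇒ new: firmware_stale, fan_spinning.
[3] r4 [firmware_stale ∧ fan_spinning → boot_ok]. ⇒ new: boot_ok.
Closure: {bios_posted, boot_ok, driver_loaded, fan_spinning, firmware_stale, gpu_fault, led_green, power_on, safe_mode, ship_unit, temp_high} — 11 facts.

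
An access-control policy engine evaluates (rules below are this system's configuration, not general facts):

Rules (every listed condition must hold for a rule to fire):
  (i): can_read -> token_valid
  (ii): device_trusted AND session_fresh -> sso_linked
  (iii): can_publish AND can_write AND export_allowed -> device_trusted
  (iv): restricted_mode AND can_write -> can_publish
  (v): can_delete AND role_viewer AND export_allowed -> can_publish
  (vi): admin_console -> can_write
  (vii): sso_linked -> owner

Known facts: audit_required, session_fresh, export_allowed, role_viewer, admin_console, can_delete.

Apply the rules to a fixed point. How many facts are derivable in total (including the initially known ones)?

Round 1 fires (v), (vi), giving can_publish, can_write.
Round 2 fires (iii), giving device_trusted.
Round 3 fires (ii), giving sso_linked.
Round 4 fires (vii), giving owner.
Closure: {admin_console, audit_required, can_delete, can_publish, can_write, device_trusted, export_allowed, owner, role_viewer, session_fresh, sso_linked} — 11 facts.

11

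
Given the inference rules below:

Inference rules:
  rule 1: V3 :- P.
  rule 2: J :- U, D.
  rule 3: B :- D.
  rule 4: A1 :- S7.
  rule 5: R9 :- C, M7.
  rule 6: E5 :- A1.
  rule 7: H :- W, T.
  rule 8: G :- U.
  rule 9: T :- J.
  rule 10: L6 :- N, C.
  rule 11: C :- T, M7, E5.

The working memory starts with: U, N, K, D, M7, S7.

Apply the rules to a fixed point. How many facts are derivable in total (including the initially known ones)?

15

Round 1: rule 2 [J :- U, D.]; rule 3 [B :- D.]; rule 4 [A1 :- S7.]; rule 8 [G :- U.]. New: J, B, A1, G.
Round 2: rule 6 [E5 :- A1.]; rule 9 [T :- J.]. New: E5, T.
Round 3: rule 11 [C :- T, M7, E5.]. New: C.
Round 4: rule 5 [R9 :- C, M7.]; rule 10 [L6 :- N, C.]. New: R9, L6.
Closure: {A1, B, C, D, E5, G, J, K, L6, M7, N, R9, S7, T, U} — 15 facts.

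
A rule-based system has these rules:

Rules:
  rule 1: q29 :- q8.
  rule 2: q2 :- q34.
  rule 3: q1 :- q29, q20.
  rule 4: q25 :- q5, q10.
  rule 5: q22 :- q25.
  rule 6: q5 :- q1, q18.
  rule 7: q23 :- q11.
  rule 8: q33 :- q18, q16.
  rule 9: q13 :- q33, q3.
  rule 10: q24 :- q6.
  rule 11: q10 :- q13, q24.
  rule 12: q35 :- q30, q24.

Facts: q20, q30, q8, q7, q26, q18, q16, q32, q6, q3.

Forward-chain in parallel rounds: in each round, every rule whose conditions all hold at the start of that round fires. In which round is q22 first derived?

Round 1 — rule 1, rule 8, rule 10, derive q29, q33, q24.
Round 2 — rule 3, rule 9, rule 12, derive q1, q13, q35.
Round 3 — rule 6, rule 11, derive q5, q10.
Round 4 — rule 4, derive q25.
Round 5 — rule 5, derive q22.
q22 first appears in round 5.

5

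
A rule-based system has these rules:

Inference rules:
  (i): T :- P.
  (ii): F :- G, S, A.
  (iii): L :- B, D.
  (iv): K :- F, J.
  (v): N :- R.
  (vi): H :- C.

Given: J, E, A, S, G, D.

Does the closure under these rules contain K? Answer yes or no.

yes

Round 1: (ii) [F :- G, S, A.]. New: F.
Round 2: (iv) [K :- F, J.]. New: K.
K appears in round 2, so it is derivable.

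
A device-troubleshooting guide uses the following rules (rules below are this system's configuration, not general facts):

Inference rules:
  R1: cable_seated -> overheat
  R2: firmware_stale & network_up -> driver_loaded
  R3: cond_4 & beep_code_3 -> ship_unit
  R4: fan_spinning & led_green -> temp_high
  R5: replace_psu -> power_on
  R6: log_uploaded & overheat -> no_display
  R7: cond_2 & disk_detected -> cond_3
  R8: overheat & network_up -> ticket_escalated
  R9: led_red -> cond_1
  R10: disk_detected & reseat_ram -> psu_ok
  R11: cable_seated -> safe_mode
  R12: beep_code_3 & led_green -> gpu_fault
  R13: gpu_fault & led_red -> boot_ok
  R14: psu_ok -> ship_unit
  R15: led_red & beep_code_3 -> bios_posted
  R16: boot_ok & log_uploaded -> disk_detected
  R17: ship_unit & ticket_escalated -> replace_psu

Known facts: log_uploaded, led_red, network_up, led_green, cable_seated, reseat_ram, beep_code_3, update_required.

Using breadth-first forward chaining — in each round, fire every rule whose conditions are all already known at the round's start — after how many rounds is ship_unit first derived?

5

Round 1 — R1, R9, R11, R12, R15, derive overheat, cond_1, safe_mode, gpu_fault, bios_posted.
Round 2 — R6, R8, R13, derive no_display, ticket_escalated, boot_ok.
Round 3 — R16, derive disk_detected.
Round 4 — R10, derive psu_ok.
Round 5 — R14, derive ship_unit.
ship_unit first appears in round 5.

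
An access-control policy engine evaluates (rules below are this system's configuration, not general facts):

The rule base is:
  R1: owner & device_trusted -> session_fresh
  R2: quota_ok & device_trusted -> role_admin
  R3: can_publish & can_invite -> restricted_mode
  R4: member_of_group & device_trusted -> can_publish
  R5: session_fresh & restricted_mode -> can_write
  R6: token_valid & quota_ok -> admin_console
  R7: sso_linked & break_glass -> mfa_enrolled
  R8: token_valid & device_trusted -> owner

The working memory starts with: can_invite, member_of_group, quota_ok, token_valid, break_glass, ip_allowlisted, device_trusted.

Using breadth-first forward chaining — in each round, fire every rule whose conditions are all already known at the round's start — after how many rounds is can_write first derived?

3

Round 1 fires R2, R4, R6, R8, giving role_admin, can_publish, admin_console, owner.
Round 2 fires R1, R3, giving session_fresh, restricted_mode.
Round 3 fires R5, giving can_write.
can_write first appears in round 3.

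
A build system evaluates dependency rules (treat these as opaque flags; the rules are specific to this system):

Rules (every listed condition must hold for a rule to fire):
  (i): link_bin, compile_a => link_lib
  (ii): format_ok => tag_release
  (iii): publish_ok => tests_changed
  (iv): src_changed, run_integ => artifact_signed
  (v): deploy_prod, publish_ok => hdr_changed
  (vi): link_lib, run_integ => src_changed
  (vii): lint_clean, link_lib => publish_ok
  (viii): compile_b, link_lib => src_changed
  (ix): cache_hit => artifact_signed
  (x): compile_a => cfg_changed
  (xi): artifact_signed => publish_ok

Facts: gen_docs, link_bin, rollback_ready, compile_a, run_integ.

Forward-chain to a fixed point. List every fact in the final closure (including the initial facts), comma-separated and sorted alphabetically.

artifact_signed, cfg_changed, compile_a, gen_docs, link_bin, link_lib, publish_ok, rollback_ready, run_integ, src_changed, tests_changed

Round 1: (i) [link_bin, compile_a => link_lib]; (x) [compile_a => cfg_changed]. Adds link_lib, cfg_changed.
Round 2: (vi) [link_lib, run_integ => src_changed]. Adds src_changed.
Round 3: (iv) [src_changed, run_integ => artifact_signed]. Adds artifact_signed.
Round 4: (xi) [artifact_signed => publish_ok]. Adds publish_ok.
Round 5: (iii) [publish_ok => tests_changed]. Adds tests_changed.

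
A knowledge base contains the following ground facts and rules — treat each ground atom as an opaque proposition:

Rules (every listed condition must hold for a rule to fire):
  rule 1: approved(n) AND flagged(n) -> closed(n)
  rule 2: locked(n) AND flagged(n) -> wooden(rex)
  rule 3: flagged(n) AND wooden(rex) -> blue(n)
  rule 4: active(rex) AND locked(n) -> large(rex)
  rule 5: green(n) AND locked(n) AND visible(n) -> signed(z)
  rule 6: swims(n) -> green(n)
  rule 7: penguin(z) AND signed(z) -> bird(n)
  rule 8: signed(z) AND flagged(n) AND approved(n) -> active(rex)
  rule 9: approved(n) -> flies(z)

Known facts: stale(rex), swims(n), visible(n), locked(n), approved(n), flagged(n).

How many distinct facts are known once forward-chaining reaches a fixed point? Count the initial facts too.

[1] rule 1 [approved(n) AND flagged(n) -> closed(n)]; rule 2 [locked(n) AND flagged(n) -> wooden(rex)]; rule 6 [swims(n) -> green(n)]; rule 9 [approved(n) -> flies(z)]. ⇒ new: closed(n), wooden(rex), green(n), flies(z).
[2] rule 3 [flagged(n) AND wooden(rex) -> blue(n)]; rule 5 [green(n) AND locked(n) AND visible(n) -> signed(z)]. ⇒ new: blue(n), signed(z).
[3] rule 8 [signed(z) AND flagged(n) AND approved(n) -> active(rex)]. ⇒ new: active(rex).
[4] rule 4 [active(rex) AND locked(n) -> large(rex)]. ⇒ new: large(rex).
Closure: {active(rex), approved(n), blue(n), closed(n), flagged(n), flies(z), green(n), large(rex), locked(n), signed(z), stale(rex), swims(n), visible(n), wooden(rex)} — 14 facts.

14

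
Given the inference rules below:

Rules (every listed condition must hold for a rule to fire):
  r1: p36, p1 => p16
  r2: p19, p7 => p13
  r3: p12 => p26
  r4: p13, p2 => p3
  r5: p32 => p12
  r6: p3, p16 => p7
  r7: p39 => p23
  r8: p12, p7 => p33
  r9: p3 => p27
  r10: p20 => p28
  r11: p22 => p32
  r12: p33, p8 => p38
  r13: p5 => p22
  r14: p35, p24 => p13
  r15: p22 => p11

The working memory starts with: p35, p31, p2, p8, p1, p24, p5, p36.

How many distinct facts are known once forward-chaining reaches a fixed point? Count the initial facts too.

Round 1: r1 [p36, p1 => p16]; r13 [p5 => p22]; r14 [p35, p24 => p13]. New: p16, p22, p13.
Round 2: r4 [p13, p2 => p3]; r11 [p22 => p32]; r15 [p22 => p11]. New: p3, p32, p11.
Round 3: r5 [p32 => p12]; r6 [p3, p16 => p7]; r9 [p3 => p27]. New: p12, p7, p27.
Round 4: r3 [p12 => p26]; r8 [p12, p7 => p33]. New: p26, p33.
Round 5: r12 [p33, p8 => p38]. New: p38.
Closure: {p1, p11, p12, p13, p16, p2, p22, p24, p26, p27, p3, p31, p32, p33, p35, p36, p38, p5, p7, p8} — 20 facts.

20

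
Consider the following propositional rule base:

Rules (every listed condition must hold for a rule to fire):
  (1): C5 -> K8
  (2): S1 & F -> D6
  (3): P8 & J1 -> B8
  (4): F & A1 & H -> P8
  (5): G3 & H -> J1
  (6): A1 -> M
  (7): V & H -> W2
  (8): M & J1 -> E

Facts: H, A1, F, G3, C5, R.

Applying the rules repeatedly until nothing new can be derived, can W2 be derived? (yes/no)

no

Round 1 — (1), (4), (5), (6), derive K8, P8, J1, M.
Round 2 — (3), (8), derive B8, E.
Fixed point reached. W2 is concluded only by (7); (7) needs V (never derived).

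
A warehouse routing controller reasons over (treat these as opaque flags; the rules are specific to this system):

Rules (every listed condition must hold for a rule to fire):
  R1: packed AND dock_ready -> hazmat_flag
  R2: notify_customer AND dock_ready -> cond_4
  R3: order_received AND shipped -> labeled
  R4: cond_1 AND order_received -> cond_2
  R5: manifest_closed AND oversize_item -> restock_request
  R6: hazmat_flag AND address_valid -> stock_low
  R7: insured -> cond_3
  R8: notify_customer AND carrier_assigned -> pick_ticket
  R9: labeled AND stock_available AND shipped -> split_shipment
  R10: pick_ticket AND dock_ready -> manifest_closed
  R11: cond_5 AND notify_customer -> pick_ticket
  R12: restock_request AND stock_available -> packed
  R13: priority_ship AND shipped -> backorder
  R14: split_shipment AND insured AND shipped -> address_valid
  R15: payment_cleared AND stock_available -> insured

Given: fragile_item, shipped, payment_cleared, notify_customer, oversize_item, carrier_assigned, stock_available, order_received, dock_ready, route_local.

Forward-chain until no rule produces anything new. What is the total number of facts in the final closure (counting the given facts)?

Round 1 — R2, R3, R8, R15, derive cond_4, labeled, pick_ticket, insured.
Round 2 — R7, R9, R10, derive cond_3, split_shipment, manifest_closed.
Round 3 — R5, R14, derive restock_request, address_valid.
Round 4 — R12, derive packed.
Round 5 — R1, derive hazmat_flag.
Round 6 — R6, derive stock_low.
Closure: {address_valid, carrier_assigned, cond_3, cond_4, dock_ready, fragile_item, hazmat_flag, insured, labeled, manifest_closed, notify_customer, order_received, oversize_item, packed, payment_cleared, pick_ticket, restock_request, route_local, shipped, split_shipment, stock_available, stock_low} — 22 facts.

22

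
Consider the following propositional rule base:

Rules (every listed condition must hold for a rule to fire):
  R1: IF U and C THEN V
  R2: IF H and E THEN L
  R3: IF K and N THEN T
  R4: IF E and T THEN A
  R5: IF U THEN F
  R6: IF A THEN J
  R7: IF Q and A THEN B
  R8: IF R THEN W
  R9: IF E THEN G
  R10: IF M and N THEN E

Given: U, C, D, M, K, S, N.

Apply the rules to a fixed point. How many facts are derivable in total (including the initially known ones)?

14

Round 1: R1 [IF U and C THEN V]; R3 [IF K and N THEN T]; R5 [IF U THEN F]; R10 [IF M and N THEN E]. New: V, T, F, E.
Round 2: R4 [IF E and T THEN A]; R9 [IF E THEN G]. New: A, G.
Round 3: R6 [IF A THEN J]. New: J.
Closure: {A, C, D, E, F, G, J, K, M, N, S, T, U, V} — 14 facts.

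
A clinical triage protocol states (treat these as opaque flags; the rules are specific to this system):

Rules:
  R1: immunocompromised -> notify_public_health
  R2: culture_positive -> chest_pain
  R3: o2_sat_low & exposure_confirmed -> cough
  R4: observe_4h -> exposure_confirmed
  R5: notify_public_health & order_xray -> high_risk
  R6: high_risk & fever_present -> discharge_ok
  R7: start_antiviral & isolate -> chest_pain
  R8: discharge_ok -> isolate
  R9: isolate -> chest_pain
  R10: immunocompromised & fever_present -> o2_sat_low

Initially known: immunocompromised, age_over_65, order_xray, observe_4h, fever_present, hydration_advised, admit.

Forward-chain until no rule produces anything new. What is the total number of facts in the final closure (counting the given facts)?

15

Round 1 fires R1, R4, R10, giving notify_public_health, exposure_confirmed, o2_sat_low.
Round 2 fires R3, R5, giving cough, high_risk.
Round 3 fires R6, giving discharge_ok.
Round 4 fires R8, giving isolate.
Round 5 fires R9, giving chest_pain.
Closure: {admit, age_over_65, chest_pain, cough, discharge_ok, exposure_confirmed, fever_present, high_risk, hydration_advised, immunocompromised, isolate, notify_public_health, o2_sat_low, observe_4h, order_xray} — 15 facts.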